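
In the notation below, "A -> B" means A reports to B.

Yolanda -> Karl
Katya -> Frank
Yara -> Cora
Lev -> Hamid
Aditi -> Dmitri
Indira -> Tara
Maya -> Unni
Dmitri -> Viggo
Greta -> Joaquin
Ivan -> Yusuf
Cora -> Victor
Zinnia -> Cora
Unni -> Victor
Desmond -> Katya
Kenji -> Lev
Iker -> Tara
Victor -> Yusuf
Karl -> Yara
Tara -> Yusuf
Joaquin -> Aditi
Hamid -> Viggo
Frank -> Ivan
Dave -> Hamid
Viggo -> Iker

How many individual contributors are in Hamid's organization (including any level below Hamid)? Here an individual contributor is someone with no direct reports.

The people in Hamid's organization with no one reporting to them are Dave, Kenji. That is 2.

2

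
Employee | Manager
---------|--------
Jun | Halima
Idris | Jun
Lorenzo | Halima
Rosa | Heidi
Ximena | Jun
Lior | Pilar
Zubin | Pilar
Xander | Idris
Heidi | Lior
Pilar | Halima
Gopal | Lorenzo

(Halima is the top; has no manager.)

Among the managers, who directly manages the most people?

Halima

Direct-report counts: Halima has 3; Lorenzo has 1; Pilar has 2; Lior has 1; Heidi has 1; Jun has 2; Idris has 1. The largest is 3, held by Halima.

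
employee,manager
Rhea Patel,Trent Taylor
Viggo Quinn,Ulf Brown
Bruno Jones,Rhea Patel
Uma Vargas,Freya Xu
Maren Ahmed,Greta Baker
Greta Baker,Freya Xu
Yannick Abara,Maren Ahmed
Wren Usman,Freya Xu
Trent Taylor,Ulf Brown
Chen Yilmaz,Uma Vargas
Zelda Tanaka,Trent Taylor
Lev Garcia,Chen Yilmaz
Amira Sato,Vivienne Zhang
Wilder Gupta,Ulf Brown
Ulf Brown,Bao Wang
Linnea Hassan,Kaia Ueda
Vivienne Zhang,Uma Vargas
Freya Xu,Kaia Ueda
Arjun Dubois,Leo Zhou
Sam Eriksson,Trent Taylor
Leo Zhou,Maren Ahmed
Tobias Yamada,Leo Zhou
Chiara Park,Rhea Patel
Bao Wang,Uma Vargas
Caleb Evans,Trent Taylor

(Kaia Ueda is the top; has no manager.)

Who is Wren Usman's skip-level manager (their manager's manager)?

Wren Usman reports to Freya Xu, and Freya Xu reports to Kaia Ueda. So Wren Usman's skip-level manager is Kaia Ueda.

Kaia Ueda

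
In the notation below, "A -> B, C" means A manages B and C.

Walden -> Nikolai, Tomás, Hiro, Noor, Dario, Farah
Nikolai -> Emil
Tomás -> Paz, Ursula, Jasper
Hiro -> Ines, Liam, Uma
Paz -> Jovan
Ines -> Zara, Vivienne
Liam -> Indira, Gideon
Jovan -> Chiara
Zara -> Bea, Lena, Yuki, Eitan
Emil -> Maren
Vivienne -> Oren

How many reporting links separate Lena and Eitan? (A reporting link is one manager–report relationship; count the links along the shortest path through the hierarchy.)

Lena is 1 level below Zara, and Eitan is 1 level below Zara (their lowest common manager). The shortest path runs up from Lena to Zara and back down to Eitan: 1 + 1 = 2 links.

2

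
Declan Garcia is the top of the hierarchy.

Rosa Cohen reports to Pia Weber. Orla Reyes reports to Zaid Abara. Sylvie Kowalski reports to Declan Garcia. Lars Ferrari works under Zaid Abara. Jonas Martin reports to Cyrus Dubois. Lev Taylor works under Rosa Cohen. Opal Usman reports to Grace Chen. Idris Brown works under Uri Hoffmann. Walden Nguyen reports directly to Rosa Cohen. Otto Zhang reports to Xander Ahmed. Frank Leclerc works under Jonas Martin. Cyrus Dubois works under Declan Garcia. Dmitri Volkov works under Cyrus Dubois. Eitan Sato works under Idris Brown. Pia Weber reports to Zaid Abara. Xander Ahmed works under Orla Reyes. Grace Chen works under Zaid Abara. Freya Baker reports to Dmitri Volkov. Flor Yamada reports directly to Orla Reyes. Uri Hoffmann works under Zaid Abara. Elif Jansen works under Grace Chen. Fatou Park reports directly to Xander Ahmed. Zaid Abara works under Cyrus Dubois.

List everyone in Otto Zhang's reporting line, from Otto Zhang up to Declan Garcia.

Otto Zhang reports to Xander Ahmed. Xander Ahmed reports to Orla Reyes. Orla Reyes reports to Zaid Abara. Zaid Abara reports to Cyrus Dubois. Cyrus Dubois reports to Declan Garcia. Declan Garcia is at the top.

Otto Zhang -> Xander Ahmed -> Orla Reyes -> Zaid Abara -> Cyrus Dubois -> Declan Garcia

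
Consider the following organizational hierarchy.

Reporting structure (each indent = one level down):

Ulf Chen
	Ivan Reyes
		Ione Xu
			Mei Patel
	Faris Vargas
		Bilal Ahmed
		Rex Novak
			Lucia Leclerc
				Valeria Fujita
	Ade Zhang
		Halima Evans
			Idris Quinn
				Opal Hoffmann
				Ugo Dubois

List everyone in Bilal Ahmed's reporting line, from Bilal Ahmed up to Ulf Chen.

Bilal Ahmed reports to Faris Vargas. Faris Vargas reports to Ulf Chen. Ulf Chen is at the top.

Bilal Ahmed -> Faris Vargas -> Ulf Chen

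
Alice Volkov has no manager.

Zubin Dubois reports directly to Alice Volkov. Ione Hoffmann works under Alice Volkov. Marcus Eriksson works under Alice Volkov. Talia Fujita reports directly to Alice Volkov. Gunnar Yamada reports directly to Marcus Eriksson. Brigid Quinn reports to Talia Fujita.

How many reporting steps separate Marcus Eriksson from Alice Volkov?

Chain from Marcus Eriksson up to Alice Volkov: Marcus Eriksson → Alice Volkov. That is 1 step up, so Marcus Eriksson is 1 level below Alice Volkov.

1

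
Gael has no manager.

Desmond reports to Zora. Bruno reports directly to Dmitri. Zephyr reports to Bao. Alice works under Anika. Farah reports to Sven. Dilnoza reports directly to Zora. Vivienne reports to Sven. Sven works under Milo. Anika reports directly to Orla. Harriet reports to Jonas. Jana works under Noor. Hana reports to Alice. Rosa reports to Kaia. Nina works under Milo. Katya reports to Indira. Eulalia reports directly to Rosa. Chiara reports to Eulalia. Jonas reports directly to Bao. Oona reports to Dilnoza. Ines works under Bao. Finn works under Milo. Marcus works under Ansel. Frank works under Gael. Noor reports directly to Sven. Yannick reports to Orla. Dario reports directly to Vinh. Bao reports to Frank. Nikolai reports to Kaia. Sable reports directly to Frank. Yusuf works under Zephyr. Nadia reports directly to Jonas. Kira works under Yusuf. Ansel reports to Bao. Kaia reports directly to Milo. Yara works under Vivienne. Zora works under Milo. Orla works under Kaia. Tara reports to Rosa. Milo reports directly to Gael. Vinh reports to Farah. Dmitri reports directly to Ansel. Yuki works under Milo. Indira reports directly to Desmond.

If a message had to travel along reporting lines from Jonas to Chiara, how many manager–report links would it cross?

8

Jonas is 3 levels below Gael, and Chiara is 5 levels below Gael (their lowest common manager). The shortest path runs up from Jonas to Gael and back down to Chiara: 3 + 5 = 8 links.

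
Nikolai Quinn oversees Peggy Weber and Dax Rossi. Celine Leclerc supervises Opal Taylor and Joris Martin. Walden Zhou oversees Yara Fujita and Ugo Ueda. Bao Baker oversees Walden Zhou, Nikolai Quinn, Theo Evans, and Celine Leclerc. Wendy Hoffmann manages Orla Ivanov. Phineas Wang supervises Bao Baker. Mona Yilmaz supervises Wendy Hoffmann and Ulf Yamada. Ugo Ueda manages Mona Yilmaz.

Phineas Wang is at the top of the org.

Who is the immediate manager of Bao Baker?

Bao Baker reports directly to Phineas Wang.

Phineas Wang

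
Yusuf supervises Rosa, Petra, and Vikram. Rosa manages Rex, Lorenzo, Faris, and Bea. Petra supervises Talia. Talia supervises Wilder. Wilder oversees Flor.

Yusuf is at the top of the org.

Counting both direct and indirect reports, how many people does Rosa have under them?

Rosa directly manages Lorenzo, Bea, Rex, Faris. Lorenzo has no reports. Bea has no reports. Rex has no reports. Faris has no reports. So Rosa's organization is 4 direct reports plus everyone under them: 1 + 1 + 1 + 1 = 4.

4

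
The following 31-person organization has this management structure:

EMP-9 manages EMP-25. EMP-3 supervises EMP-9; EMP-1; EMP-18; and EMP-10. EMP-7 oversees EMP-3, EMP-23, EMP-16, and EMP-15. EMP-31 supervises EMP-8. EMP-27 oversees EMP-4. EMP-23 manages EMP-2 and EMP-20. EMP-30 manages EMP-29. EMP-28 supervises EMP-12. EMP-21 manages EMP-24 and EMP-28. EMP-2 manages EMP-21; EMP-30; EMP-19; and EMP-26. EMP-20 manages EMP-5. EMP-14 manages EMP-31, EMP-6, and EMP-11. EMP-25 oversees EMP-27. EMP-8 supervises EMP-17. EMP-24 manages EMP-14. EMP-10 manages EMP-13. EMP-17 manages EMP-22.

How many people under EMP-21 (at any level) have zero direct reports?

4

The people in EMP-21's organization with no one reporting to them are EMP-12, EMP-11, EMP-6, EMP-22. That is 4.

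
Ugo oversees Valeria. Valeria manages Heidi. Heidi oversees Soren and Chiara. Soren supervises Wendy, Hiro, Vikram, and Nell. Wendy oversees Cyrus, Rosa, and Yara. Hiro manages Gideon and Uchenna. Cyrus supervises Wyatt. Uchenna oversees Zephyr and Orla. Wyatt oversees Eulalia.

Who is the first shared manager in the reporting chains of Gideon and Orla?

Gideon's chain of managers is Hiro, Soren, Heidi, Valeria, Ugo. Orla's chain of managers is Uchenna, Hiro, Soren, Heidi, Valeria, Ugo. The first manager that appears in both chains is Hiro.

Hiro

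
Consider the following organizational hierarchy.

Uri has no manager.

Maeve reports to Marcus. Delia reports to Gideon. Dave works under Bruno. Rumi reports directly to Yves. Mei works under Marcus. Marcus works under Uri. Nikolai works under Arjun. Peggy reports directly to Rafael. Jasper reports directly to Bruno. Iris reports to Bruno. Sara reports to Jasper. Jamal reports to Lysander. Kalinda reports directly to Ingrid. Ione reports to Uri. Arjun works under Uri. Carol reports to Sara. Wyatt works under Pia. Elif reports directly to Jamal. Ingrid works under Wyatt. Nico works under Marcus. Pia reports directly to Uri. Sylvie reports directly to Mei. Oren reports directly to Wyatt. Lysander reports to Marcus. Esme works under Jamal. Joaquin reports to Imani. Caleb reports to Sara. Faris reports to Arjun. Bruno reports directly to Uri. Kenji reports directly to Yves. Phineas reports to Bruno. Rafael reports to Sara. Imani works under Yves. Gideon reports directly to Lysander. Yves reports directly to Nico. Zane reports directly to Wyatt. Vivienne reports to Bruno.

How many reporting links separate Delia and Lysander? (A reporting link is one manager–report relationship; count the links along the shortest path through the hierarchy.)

2

Delia is in Lysander's organization: the chain from Delia up to Lysander is Delia → Gideon → Lysander, which is 2 links.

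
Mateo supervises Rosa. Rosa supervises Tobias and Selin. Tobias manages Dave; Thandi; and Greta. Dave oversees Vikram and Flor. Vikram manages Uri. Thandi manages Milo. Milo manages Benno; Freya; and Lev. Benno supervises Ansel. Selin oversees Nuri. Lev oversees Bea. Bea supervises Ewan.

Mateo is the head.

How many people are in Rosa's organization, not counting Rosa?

Rosa directly manages Tobias, Selin. Under Tobias: Greta, Thandi, Milo, Lev, Bea, Ewan, Freya, Benno, Ansel, Dave, Flor, Vikram, Uri (13). Under Selin: Nuri (1). So Rosa's organization is 2 direct reports plus everyone under them: 14 + 2 = 16.

16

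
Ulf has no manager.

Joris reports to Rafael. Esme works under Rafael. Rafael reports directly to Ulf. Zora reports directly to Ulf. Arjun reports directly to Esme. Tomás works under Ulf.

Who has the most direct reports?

Direct-report counts: Ulf has 3; Rafael has 2; Esme has 1. The largest is 3, held by Ulf.

Ulf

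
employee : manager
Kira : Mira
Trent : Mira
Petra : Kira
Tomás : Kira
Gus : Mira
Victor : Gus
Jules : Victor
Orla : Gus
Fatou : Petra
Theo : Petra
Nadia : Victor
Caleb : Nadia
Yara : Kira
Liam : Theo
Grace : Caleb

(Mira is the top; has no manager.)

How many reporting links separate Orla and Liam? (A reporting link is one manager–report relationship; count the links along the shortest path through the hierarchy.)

6

Orla is 2 levels below Mira, and Liam is 4 levels below Mira (their lowest common manager). The shortest path runs up from Orla to Mira and back down to Liam: 2 + 4 = 6 links.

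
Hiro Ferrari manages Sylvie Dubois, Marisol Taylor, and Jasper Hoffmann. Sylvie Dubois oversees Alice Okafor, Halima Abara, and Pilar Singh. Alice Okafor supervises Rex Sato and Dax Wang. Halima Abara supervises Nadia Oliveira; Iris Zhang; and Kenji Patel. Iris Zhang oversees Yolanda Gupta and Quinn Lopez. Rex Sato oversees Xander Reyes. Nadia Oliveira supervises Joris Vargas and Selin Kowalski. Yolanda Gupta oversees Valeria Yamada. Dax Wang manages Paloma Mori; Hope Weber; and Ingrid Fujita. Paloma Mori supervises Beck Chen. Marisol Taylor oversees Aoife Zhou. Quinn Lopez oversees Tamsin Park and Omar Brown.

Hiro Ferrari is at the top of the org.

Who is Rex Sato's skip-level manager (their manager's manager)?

Sylvie Dubois

Rex Sato reports to Alice Okafor, and Alice Okafor reports to Sylvie Dubois. So Rex Sato's skip-level manager is Sylvie Dubois.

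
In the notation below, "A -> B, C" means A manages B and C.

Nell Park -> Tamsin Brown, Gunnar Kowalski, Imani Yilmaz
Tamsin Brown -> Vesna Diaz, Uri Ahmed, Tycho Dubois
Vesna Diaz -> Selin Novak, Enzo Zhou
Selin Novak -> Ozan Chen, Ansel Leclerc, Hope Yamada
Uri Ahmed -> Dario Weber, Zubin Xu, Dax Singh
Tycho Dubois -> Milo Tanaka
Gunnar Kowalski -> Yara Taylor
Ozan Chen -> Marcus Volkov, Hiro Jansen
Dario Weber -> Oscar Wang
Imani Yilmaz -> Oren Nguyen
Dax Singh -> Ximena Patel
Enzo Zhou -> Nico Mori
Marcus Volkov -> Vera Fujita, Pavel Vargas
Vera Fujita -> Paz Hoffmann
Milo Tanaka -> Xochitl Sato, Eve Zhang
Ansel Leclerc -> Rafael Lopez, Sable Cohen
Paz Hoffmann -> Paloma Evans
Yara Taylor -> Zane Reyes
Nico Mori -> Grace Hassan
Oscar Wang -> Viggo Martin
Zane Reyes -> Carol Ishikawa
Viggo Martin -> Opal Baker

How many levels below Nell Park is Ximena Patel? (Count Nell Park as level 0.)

4

Chain from Ximena Patel up to Nell Park: Ximena Patel → Dax Singh → Uri Ahmed → Tamsin Brown → Nell Park. That is 4 steps up, so Ximena Patel is 4 levels below Nell Park.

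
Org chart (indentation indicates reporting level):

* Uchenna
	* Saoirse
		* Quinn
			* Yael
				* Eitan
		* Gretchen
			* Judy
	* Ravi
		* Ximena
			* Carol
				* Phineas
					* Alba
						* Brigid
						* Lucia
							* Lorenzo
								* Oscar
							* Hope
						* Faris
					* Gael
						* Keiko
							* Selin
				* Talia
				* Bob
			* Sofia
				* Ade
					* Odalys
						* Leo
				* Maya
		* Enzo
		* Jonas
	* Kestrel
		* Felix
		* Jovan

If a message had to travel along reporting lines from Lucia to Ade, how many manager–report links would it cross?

Lucia is 4 levels below Ximena, and Ade is 2 levels below Ximena (their lowest common manager). The shortest path runs up from Lucia to Ximena and back down to Ade: 4 + 2 = 6 links.

6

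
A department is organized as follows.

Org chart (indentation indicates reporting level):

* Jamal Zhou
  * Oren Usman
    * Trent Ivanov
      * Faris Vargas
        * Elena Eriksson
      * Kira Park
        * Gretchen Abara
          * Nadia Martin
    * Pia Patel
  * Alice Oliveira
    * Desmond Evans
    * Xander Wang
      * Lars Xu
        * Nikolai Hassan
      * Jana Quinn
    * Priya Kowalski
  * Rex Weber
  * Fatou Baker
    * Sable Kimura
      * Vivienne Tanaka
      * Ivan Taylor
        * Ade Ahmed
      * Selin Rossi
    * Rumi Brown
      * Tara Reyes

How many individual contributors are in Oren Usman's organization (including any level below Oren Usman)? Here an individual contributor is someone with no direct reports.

The people in Oren Usman's organization with no one reporting to them are Pia Patel, Nadia Martin, Elena Eriksson. That is 3.

3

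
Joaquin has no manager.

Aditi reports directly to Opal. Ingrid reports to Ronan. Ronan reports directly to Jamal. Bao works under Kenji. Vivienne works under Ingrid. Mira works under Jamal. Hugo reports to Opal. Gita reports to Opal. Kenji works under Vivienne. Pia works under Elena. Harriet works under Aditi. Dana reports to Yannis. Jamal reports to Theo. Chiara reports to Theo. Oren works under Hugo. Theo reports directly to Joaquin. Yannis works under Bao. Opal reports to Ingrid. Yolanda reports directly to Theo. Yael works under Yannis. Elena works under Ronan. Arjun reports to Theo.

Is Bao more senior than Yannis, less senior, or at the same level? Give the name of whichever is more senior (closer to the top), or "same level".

Bao

Bao is 7 levels below Joaquin; Yannis is 8. Bao is higher.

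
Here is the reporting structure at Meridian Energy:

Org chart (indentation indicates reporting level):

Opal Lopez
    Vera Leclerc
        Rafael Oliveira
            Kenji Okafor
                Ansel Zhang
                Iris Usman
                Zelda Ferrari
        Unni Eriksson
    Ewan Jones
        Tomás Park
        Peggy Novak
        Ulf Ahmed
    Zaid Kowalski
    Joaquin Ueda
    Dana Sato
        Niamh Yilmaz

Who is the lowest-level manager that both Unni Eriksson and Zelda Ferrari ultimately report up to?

Vera Leclerc

Unni Eriksson's chain of managers is Vera Leclerc, Opal Lopez. Zelda Ferrari's chain of managers is Kenji Okafor, Rafael Oliveira, Vera Leclerc, Opal Lopez. The first manager that appears in both chains is Vera Leclerc.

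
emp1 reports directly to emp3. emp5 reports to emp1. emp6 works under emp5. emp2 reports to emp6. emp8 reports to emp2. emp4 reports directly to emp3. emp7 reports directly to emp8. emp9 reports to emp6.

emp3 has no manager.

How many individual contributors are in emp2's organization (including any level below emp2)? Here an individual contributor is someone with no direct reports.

1

The only person in emp2's organization with no one reporting to them is emp7. That is 1.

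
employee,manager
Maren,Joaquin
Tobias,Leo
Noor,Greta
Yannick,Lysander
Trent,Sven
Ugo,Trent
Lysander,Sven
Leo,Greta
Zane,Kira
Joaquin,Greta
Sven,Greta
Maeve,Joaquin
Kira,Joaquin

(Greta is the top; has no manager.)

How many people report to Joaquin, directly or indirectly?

4

Joaquin directly manages Maeve, Maren, Kira. Maeve has no reports. Maren has no reports. Under Kira: Zane (1). So Joaquin's organization is 3 direct reports plus everyone under them: 1 + 1 + 2 = 4.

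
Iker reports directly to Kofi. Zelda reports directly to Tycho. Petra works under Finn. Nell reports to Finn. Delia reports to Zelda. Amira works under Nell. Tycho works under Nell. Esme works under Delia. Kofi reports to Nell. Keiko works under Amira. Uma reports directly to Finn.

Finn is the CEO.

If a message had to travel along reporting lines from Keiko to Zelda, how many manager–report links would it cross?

4

Keiko is 2 levels below Nell, and Zelda is 2 levels below Nell (their lowest common manager). The shortest path runs up from Keiko to Nell and back down to Zelda: 2 + 2 = 4 links.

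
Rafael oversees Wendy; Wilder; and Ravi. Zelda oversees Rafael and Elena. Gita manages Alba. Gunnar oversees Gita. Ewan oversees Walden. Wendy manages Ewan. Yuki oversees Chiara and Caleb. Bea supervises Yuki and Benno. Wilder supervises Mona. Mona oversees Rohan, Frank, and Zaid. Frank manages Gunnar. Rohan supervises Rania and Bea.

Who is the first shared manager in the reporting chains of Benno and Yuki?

Benno's chain of managers is Bea, Rohan, Mona, Wilder, Rafael, Zelda. Yuki's chain of managers is Bea, Rohan, Mona, Wilder, Rafael, Zelda. The first manager that appears in both chains is Bea.

Bea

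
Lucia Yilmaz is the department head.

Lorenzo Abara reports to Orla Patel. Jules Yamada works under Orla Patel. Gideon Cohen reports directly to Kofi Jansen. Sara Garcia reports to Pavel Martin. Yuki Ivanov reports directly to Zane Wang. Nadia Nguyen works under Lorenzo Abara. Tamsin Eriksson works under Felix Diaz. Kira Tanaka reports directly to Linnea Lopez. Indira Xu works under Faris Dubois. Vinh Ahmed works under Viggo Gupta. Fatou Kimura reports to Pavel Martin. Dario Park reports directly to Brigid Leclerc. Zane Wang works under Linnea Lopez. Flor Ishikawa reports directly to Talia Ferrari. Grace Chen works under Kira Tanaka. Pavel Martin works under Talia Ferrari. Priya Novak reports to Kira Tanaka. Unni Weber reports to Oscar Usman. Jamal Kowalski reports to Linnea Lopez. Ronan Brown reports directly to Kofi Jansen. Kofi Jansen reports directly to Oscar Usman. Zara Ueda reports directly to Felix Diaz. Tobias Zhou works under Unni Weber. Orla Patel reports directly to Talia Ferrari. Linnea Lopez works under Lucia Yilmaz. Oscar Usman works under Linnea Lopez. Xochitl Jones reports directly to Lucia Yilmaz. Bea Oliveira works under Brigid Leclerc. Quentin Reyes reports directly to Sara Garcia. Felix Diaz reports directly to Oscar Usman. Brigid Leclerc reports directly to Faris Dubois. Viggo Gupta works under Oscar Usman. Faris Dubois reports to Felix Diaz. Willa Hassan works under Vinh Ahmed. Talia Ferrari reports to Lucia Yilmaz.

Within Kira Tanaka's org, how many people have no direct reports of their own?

2

The people in Kira Tanaka's organization with no one reporting to them are Grace Chen, Priya Novak. That is 2.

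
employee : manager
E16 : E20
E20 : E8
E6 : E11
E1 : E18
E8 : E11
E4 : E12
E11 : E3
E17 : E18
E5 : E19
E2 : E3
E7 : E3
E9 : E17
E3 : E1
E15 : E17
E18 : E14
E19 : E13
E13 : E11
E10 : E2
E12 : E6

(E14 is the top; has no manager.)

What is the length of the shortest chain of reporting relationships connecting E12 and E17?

6

E12 is 5 levels below E18, and E17 is 1 level below E18 (their lowest common manager). The shortest path runs up from E12 to E18 and back down to E17: 5 + 1 = 6 links.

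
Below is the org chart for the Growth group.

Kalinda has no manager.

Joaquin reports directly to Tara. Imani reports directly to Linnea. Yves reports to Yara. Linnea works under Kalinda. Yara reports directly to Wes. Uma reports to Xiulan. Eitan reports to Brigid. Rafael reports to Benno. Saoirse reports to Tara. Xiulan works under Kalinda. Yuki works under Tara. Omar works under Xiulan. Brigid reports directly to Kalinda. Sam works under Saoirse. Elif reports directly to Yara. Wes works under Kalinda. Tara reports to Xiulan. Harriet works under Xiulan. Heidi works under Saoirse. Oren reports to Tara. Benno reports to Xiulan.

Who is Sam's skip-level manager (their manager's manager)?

Tara

Sam reports to Saoirse, and Saoirse reports to Tara. So Sam's skip-level manager is Tara.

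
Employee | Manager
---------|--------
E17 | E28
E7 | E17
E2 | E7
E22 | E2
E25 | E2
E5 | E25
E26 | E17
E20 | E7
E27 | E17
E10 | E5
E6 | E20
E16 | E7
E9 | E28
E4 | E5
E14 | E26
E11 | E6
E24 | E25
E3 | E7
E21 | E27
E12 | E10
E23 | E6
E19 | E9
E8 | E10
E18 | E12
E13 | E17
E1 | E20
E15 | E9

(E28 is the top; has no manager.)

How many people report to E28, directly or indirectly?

27

E28 directly manages E17, E9. Under E17: E13, E27, E21, E26, E14, E7, E3, E16, E20, E1, E6, E23, E11, E2, E25, E24, E5, E4, E10, E8, E12, E18, E22 (23). Under E9: E15, E19 (2). So E28's organization is 2 direct reports plus everyone under them: 24 + 3 = 27.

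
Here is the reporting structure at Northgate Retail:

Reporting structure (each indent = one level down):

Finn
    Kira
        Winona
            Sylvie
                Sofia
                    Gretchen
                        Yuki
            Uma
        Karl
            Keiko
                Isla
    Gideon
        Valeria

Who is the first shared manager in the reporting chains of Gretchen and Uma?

Winona

Gretchen's chain of managers is Sofia, Sylvie, Winona, Kira, Finn. Uma's chain of managers is Winona, Kira, Finn. The first manager that appears in both chains is Winona.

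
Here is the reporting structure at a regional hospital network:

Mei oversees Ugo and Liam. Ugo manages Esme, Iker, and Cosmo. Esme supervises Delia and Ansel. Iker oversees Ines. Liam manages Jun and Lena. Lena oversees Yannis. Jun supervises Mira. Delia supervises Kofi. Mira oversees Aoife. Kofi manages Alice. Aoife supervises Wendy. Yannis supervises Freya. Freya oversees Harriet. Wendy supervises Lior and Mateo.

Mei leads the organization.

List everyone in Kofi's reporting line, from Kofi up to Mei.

Kofi reports to Delia. Delia reports to Esme. Esme reports to Ugo. Ugo reports to Mei. Mei is at the top.

Kofi -> Delia -> Esme -> Ugo -> Mei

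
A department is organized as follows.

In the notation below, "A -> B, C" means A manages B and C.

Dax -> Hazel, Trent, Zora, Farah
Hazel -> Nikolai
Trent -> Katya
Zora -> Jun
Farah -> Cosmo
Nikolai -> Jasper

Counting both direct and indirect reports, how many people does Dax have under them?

Dax directly manages Hazel, Trent, Zora, Farah. Under Hazel: Nikolai, Jasper (2). Under Trent: Katya (1). Under Zora: Jun (1). Under Farah: Cosmo (1). So Dax's organization is 4 direct reports plus everyone under them: 3 + 2 + 2 + 2 = 9.

9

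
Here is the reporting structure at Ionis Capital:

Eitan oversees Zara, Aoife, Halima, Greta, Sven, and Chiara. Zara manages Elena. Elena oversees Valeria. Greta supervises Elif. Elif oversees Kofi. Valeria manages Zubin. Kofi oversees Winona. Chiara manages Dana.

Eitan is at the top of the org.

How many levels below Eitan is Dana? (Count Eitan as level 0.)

2

Chain from Dana up to Eitan: Dana → Chiara → Eitan. That is 2 steps up, so Dana is 2 levels below Eitan.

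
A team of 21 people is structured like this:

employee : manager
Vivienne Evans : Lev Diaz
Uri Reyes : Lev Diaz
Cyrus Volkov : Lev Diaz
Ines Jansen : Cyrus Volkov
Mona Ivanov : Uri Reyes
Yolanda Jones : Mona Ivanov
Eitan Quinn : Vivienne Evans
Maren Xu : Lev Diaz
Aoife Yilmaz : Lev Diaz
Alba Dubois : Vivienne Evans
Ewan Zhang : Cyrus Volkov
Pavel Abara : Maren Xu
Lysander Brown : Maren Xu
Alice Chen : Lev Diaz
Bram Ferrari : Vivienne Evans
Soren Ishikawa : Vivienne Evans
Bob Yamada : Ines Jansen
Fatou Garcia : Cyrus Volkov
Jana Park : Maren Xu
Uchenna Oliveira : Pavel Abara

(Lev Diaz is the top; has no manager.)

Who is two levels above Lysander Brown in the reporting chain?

Lysander Brown reports to Maren Xu, and Maren Xu reports to Lev Diaz. So Lysander Brown's skip-level manager is Lev Diaz.

Lev Diaz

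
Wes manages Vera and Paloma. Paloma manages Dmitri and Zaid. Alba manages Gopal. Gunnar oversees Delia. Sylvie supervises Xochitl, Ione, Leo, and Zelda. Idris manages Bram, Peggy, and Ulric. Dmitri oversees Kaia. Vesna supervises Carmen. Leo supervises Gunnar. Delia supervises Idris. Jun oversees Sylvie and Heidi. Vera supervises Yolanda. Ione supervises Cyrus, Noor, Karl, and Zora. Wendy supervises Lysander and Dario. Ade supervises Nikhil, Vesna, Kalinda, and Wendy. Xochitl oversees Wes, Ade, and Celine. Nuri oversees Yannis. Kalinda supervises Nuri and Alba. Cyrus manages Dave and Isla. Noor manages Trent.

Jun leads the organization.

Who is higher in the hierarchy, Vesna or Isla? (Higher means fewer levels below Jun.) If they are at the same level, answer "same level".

same level

Both Vesna and Isla are 4 levels below Jun.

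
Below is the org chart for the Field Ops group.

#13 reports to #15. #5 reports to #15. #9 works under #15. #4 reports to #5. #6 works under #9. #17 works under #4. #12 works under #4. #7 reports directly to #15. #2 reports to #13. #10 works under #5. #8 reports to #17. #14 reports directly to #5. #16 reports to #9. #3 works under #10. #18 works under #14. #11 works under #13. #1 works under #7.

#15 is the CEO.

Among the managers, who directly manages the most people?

Direct-report counts: #15 has 4; #7 has 1; #9 has 2; #5 has 3; #14 has 1; #10 has 1; #4 has 2; #17 has 1; #13 has 2. The largest is 4, held by #15.

#15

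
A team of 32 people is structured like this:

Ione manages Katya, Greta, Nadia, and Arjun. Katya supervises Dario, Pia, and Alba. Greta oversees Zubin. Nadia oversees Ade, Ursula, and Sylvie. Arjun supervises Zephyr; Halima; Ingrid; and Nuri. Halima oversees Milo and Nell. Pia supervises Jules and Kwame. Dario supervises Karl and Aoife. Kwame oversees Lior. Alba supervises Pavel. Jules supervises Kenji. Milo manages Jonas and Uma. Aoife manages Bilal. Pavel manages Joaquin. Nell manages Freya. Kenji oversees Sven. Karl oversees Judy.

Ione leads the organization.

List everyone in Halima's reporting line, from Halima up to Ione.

Halima reports to Arjun. Arjun reports to Ione. Ione is at the top.

Halima -> Arjun -> Ione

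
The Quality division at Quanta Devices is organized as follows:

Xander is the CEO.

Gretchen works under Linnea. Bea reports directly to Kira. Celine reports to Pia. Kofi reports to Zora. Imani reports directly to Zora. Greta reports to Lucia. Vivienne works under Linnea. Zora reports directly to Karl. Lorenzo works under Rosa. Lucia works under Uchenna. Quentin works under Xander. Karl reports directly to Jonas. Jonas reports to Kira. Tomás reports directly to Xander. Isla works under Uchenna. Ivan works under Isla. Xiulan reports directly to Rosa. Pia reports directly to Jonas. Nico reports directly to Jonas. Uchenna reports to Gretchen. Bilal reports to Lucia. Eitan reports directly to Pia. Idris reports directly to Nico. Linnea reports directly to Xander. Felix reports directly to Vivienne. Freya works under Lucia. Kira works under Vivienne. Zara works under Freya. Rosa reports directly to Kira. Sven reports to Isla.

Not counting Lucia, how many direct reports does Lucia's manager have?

1

Lucia reports to Uchenna. Uchenna's other direct reports are Isla — 1 peer.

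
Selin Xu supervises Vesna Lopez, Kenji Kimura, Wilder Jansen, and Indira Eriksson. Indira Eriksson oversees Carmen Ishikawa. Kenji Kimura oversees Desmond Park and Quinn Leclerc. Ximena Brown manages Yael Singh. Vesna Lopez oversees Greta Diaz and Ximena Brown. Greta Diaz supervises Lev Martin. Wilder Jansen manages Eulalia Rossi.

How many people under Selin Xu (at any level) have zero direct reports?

6

The people in Selin Xu's organization with no one reporting to them are Carmen Ishikawa, Eulalia Rossi, Quinn Leclerc, Desmond Park, Yael Singh, Lev Martin. That is 6.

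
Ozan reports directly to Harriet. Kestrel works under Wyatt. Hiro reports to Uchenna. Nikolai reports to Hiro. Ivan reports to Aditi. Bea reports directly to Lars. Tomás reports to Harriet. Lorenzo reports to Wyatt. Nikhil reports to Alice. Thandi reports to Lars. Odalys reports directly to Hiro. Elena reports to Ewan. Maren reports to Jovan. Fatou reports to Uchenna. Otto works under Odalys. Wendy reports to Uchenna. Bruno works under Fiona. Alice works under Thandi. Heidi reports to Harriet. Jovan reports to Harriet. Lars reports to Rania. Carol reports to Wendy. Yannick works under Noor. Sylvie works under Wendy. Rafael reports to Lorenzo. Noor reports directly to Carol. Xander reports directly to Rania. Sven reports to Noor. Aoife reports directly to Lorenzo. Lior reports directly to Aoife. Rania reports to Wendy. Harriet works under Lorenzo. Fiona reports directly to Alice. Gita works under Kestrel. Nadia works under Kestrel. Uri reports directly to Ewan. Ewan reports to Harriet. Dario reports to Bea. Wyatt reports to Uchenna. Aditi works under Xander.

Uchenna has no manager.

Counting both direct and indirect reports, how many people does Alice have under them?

3

Alice directly manages Fiona, Nikhil. Under Fiona: Bruno (1). Nikhil has no reports. So Alice's organization is 2 direct reports plus everyone under them: 2 + 1 = 3.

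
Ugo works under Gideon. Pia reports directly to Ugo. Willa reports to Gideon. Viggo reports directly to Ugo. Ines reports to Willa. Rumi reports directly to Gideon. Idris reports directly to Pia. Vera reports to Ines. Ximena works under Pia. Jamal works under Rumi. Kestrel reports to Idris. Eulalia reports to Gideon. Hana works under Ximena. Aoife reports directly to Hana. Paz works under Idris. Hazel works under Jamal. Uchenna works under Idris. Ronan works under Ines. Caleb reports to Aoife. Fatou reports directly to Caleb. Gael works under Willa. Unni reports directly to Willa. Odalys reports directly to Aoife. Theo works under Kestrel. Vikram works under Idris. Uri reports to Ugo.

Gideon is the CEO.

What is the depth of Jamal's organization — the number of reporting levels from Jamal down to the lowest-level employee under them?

The longest chain under Jamal runs Jamal → Hazel, which is 1 level below Jamal.

1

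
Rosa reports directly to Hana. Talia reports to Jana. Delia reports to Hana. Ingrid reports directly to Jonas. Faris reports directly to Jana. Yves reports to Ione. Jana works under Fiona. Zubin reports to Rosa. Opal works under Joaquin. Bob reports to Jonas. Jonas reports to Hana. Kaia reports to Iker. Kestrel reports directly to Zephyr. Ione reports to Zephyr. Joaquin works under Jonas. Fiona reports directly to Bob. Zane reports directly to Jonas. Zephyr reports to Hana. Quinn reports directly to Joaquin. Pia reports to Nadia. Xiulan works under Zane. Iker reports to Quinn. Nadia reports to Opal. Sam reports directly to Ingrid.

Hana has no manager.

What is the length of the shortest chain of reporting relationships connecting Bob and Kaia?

5

Bob is 1 level below Jonas, and Kaia is 4 levels below Jonas (their lowest common manager). The shortest path runs up from Bob to Jonas and back down to Kaia: 1 + 4 = 5 links.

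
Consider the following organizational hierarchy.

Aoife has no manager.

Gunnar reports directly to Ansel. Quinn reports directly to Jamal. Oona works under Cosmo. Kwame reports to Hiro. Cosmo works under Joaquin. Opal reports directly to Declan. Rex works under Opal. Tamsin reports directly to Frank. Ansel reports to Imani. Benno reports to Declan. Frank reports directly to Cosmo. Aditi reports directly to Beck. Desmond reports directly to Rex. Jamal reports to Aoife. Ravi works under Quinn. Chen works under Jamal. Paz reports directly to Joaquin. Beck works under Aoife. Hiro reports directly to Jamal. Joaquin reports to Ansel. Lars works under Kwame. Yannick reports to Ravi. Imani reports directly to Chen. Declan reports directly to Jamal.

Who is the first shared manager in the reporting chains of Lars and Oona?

Jamal

Lars's chain of managers is Kwame, Hiro, Jamal, Aoife. Oona's chain of managers is Cosmo, Joaquin, Ansel, Imani, Chen, Jamal, Aoife. The first manager that appears in both chains is Jamal.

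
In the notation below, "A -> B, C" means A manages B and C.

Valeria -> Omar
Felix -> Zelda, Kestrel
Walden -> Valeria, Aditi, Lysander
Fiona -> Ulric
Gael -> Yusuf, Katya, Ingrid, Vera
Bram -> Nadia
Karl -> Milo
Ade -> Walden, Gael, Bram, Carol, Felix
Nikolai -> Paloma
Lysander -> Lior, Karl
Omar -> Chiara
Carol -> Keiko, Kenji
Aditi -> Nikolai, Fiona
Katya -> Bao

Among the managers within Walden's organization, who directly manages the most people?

Walden

Direct-report counts within Walden's organization: Walden has 3; Lysander has 2; Karl has 1; Aditi has 2; Fiona has 1; Nikolai has 1; Valeria has 1; Omar has 1. The largest is 3, held by Walden.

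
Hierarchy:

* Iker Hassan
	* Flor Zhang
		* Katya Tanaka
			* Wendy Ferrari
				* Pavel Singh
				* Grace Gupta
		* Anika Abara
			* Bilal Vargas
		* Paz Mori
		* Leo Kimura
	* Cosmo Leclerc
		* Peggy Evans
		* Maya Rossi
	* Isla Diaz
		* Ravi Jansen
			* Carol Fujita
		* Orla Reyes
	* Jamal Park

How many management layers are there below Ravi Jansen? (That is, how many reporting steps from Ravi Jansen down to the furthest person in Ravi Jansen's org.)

1

The longest chain under Ravi Jansen runs Ravi Jansen → Carol Fujita, which is 1 level below Ravi Jansen.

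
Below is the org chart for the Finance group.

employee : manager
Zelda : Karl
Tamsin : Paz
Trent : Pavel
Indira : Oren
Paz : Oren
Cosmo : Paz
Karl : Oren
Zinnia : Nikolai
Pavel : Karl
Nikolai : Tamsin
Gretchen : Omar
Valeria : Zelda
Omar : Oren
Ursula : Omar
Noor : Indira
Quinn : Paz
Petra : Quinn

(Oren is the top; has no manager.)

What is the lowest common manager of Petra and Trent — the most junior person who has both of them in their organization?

Petra's chain of managers is Quinn, Paz, Oren. Trent's chain of managers is Pavel, Karl, Oren. The first manager that appears in both chains is Oren.

Oren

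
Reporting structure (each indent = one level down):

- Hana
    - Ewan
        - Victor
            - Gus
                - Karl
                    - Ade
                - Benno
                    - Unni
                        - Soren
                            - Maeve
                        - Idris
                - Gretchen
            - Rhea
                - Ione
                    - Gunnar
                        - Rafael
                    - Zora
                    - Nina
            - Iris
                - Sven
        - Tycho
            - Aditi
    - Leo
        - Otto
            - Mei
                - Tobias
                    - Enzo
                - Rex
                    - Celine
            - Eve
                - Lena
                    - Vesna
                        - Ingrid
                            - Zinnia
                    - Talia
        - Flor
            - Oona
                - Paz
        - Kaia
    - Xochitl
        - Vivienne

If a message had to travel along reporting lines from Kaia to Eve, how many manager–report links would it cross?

3

Kaia is 1 level below Leo, and Eve is 2 levels below Leo (their lowest common manager). The shortest path runs up from Kaia to Leo and back down to Eve: 1 + 2 = 3 links.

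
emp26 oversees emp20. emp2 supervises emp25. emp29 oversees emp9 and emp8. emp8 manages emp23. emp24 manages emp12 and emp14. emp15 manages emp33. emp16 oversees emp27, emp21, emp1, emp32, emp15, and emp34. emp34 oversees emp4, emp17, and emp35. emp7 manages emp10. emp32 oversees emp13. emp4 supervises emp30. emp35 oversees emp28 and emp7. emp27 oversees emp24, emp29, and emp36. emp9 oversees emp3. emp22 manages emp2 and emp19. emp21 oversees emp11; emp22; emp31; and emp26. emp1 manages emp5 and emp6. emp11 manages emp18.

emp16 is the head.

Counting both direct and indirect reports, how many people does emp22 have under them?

emp22 directly manages emp2, emp19. Under emp2: emp25 (1). emp19 has no reports. So emp22's organization is 2 direct reports plus everyone under them: 2 + 1 = 3.

3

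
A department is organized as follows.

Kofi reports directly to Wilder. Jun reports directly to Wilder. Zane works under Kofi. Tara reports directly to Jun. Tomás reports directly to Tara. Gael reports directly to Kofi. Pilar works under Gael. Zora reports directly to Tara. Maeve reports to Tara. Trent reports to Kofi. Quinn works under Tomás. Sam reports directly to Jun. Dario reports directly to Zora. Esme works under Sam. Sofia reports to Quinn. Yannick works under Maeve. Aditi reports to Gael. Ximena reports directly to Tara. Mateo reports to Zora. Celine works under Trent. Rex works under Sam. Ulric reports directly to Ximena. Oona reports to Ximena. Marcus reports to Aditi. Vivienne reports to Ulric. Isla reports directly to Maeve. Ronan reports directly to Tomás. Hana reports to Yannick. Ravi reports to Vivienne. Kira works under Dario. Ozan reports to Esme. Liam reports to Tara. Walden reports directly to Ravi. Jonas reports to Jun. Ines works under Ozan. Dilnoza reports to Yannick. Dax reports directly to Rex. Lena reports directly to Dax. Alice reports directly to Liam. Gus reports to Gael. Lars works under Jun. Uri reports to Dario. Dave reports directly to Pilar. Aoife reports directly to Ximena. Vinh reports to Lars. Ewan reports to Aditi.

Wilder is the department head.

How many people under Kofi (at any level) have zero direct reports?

The people in Kofi's organization with no one reporting to them are Celine, Gus, Ewan, Marcus, Dave, Zane. That is 6.

6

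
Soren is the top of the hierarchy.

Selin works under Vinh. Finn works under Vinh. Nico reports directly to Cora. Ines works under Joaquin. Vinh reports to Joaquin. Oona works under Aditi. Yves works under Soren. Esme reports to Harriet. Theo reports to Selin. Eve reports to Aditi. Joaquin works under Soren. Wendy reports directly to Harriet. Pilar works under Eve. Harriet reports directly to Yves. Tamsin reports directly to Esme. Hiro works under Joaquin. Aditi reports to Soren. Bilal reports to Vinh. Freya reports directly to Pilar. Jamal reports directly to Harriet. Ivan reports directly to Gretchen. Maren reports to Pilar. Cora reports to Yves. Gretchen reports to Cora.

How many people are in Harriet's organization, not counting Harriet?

4

Harriet directly manages Esme, Jamal, Wendy. Under Esme: Tamsin (1). Jamal has no reports. Wendy has no reports. So Harriet's organization is 3 direct reports plus everyone under them: 2 + 1 + 1 = 4.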